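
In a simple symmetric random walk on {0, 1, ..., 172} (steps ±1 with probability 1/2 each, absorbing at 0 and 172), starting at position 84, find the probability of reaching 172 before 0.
P(hit 172 before 0) = 84/172 = 21/43

Let u_k = P(hit 172 before 0 | start at k). Then u_0 = 0, u_172 = 1, and u_k = u_{k-1}/2 + u_{k+1}/2 for 1 ≤ k ≤ 171. This harmonic recurrence is solved by u_k = k/172, giving u_84 = 84/172 = 21/43.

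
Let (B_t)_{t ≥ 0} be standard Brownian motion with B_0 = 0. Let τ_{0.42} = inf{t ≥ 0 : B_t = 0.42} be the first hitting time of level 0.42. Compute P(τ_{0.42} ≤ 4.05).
P(τ_{0.42} ≤ 4.05) = 2(1 − Φ(0.42/√4.05)) = 2(1 − Φ(0.2087)) ≈ 0.8347

By the reflection principle for standard BM, P(τ_b ≤ t) = 2 · P(B_t ≥ b). Since B_t ~ N(0, t), P(B_t ≥ 0.42) = 1 − Φ(0.42/√t) = 1 − Φ(0.42/√4.05) = 1 − Φ(0.2087) ≈ 0.41734. Doubling: P(τ_{0.42} ≤ 4.05) ≈ 2 · 0.41734 = 0.83468 ≈ 0.8347.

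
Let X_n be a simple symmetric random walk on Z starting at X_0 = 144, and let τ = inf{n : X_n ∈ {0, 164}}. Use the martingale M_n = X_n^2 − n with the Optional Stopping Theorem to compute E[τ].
E[τ] = 2880

M_n = X_n^2 − n is a martingale (since E[X_{n+1}^2 | F_n] = X_n^2 + 1). By OST (τ has finite mean in a bounded region), E[M_τ] = E[M_0] = X_0^2 − 0 = 144^2 = 20736. Also E[M_τ] = E[X_τ^2] − E[τ]. The walk exits at 0 or 164, with P(hit 164 first) = 144/164, so E[X_τ^2] = 164^2 · 144/164 + 0 = 23616. Thus E[τ] = E[X_τ^2] − E[M_τ] = 23616 − 20736 = 2880 = 144(164 − 144) = 2880.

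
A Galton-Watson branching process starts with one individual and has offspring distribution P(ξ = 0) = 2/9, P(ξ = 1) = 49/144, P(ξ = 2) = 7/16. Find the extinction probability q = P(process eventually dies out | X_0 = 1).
q = 32/63

The pgf is f(s) = 2/9 + 49/144·s + 7/16·s². The extinction probability q is the smallest fixed point of f in [0, 1]. Setting s = f(s):
  7/16·s² + (49/144 − 1)·s + 2/9 = 0
  7/16·s² − (2/9 + 7/16)·s + 2/9 = 0
which factors as (s − 1)·(7/16·s − 2/9) = 0, giving roots s = 1 and s = (2/9)/(7/16) = 32/63.
Mean offspring μ = 49/144 + 2·7/16 = 175/144 > 1 (supercritical), so q < 1. The extinction probability is the smaller root: q = (2/9)/(7/16) = 32/63.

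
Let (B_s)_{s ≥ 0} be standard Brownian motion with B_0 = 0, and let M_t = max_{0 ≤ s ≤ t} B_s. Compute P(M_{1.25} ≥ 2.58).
P(M_{1.25} ≥ 2.58) = 2·P(B_{1.25} ≥ 2.58) = 2(1 − Φ(2.58/√1.25)) ≈ 0.0210

By the reflection principle for Brownian motion, P(M_t ≥ a) = 2 · P(B_t ≥ a) for a ≥ 0. Since B_t ~ N(0, t), P(B_t ≥ 2.58) = 1 − Φ(2.58/√t) = 1 − Φ(2.58/√1.25) = 1 − Φ(2.3076). So
  P(M_{1.25} ≥ 2.58) = 2(1 − Φ(2.3076)) ≈ 0.0210.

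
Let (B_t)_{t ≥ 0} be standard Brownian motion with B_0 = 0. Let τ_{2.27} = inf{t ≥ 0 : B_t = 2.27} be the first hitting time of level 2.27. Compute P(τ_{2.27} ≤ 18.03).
P(τ_{2.27} ≤ 18.03) = 2(1 − Φ(2.27/√18.03)) = 2(1 − Φ(0.5346)) ≈ 0.5929

By the reflection principle for standard BM, P(τ_b ≤ t) = 2 · P(B_t ≥ b). Since B_t ~ N(0, t), P(B_t ≥ 2.27) = 1 − Φ(2.27/√t) = 1 − Φ(2.27/√18.03) = 1 − Φ(0.5346) ≈ 0.29646. Doubling: P(τ_{2.27} ≤ 18.03) ≈ 2 · 0.29646 = 0.59292 ≈ 0.5929.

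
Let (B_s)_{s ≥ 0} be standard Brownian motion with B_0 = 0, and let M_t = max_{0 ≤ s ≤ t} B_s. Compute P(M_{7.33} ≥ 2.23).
P(M_{7.33} ≥ 2.23) = 2·P(B_{7.33} ≥ 2.23) = 2(1 − Φ(2.23/√7.33)) ≈ 0.4101

By the reflection principle for Brownian motion, P(M_t ≥ a) = 2 · P(B_t ≥ a) for a ≥ 0. Since B_t ~ N(0, t), P(B_t ≥ 2.23) = 1 − Φ(2.23/√t) = 1 − Φ(2.23/√7.33) = 1 − Φ(0.8237). So
  P(M_{7.33} ≥ 2.23) = 2(1 − Φ(0.8237)) ≈ 0.4101.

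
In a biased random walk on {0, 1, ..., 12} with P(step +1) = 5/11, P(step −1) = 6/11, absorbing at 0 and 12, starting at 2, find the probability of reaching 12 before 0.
P(hit 12 before 0) = (1 − (6/5)^2) / (1 − (6/5)^12) = 9765625/175694701

Let u_k denote P(reach 12 before 0 | start at k). Boundary: u_0 = 0, u_12 = 1. Recurrence: u_k = 5/11·u_{k+1} + 6/11·u_{k-1} for 1 ≤ k ≤ 11. Try u_k = A + B·r^k with r = q/p = (6/11)/(5/11) = 6/5. Substitution satisfies the recurrence; boundary conditions give:
  u_k = (1 − r^k) / (1 − r^N) = (1 − (6/5)^2) / (1 − (6/5)^12) = 9765625/175694701.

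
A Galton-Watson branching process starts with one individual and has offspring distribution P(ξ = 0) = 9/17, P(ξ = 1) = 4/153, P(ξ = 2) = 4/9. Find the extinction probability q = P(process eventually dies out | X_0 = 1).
q = 1

Mean offspring μ = 0·9/17 + 1·4/153 + 2·4/9 = 140/153 ≤ 1. For μ ≤ 1 with offspring not concentrated at 1, the Galton-Watson process goes extinct almost surely, so q = 1.
(Algebraic check: The pgf is f(s) = 9/17 + 4/153·s + 4/9·s². The extinction probability q is the smallest fixed point of f in [0, 1]. Setting s = f(s):
  4/9·s² + (4/153 − 1)·s + 9/17 = 0
  4/9·s² − (9/17 + 4/9)·s + 9/17 = 0
which factors as (s − 1)·(4/9·s − 9/17) = 0, giving roots s = 1 and s = (9/17)/(4/9) = 81/68. Since 81/68 ≥ 1, the smallest root in [0, 1] is s = 1.)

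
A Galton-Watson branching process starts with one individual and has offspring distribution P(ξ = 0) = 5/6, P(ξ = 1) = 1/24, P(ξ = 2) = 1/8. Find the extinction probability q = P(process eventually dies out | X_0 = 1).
q = 1

Mean offspring μ = 0·5/6 + 1·1/24 + 2·1/8 = 7/24 ≤ 1. For μ ≤ 1 with offspring not concentrated at 1, the Galton-Watson process goes extinct almost surely, so q = 1.
(Algebraic check: The pgf is f(s) = 5/6 + 1/24·s + 1/8·s². The extinction probability q is the smallest fixed point of f in [0, 1]. Setting s = f(s):
  1/8·s² + (1/24 − 1)·s + 5/6 = 0
  1/8·s² − (5/6 + 1/8)·s + 5/6 = 0
which factors as (s − 1)·(1/8·s − 5/6) = 0, giving roots s = 1 and s = (5/6)/(1/8) = 20/3. Since 20/3 ≥ 1, the smallest root in [0, 1] is s = 1.)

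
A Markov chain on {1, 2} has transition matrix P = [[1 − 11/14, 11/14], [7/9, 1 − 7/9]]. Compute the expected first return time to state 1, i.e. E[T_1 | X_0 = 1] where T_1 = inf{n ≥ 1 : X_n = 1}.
E[T_1 | X_0 = 1] = 1/π_1 = 197/98

For an irreducible recurrent Markov chain with stationary distribution π, E[T_i | X_0 = i] = 1/π_i (Kac's formula). Here π_1 = (7/9)/(11/14 + 7/9) = (7/9)/(197/126) = 98/197, so E[T_1 | X_0 = 1] = 1/π_1 = (11/14 + 7/9)/(7/9) = (197/126)/(7/9) = 197/98.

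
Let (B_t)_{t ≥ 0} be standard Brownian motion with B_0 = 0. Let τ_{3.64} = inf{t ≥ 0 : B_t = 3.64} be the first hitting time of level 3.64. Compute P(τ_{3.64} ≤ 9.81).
P(τ_{3.64} ≤ 9.81) = 2(1 − Φ(3.64/√9.81)) = 2(1 − Φ(1.1622)) ≈ 0.2452

By the reflection principle for standard BM, P(τ_b ≤ t) = 2 · P(B_t ≥ b). Since B_t ~ N(0, t), P(B_t ≥ 3.64) = 1 − Φ(3.64/√t) = 1 − Φ(3.64/√9.81) = 1 − Φ(1.1622) ≈ 0.12258. Doubling: P(τ_{3.64} ≤ 9.81) ≈ 2 · 0.12258 = 0.24516 ≈ 0.2452.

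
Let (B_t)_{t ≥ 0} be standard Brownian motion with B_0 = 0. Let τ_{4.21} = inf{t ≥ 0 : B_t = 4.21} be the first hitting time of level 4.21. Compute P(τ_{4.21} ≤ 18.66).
P(τ_{4.21} ≤ 18.66) = 2(1 − Φ(4.21/√18.66)) = 2(1 − Φ(0.9746)) ≈ 0.3298

By the reflection principle for standard BM, P(τ_b ≤ t) = 2 · P(B_t ≥ b). Since B_t ~ N(0, t), P(B_t ≥ 4.21) = 1 − Φ(4.21/√t) = 1 − Φ(4.21/√18.66) = 1 − Φ(0.9746) ≈ 0.16488. Doubling: P(τ_{4.21} ≤ 18.66) ≈ 2 · 0.16488 = 0.32976 ≈ 0.3298.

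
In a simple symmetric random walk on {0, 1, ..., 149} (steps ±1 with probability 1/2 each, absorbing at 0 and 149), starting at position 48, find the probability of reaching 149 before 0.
P(hit 149 before 0) = 48/149

Let u_k = P(hit 149 before 0 | start at k). Then u_0 = 0, u_149 = 1, and u_k = u_{k-1}/2 + u_{k+1}/2 for 1 ≤ k ≤ 148. This harmonic recurrence is solved by u_k = k/149, giving u_48 = 48/149.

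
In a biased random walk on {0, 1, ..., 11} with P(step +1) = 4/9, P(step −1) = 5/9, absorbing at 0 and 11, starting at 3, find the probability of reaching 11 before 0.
P(hit 11 before 0) = (1 − (5/4)^3) / (1 − (5/4)^11) = 3997696/44633821

Let u_k denote P(reach 11 before 0 | start at k). Boundary: u_0 = 0, u_11 = 1. Recurrence: u_k = 4/9·u_{k+1} + 5/9·u_{k-1} for 1 ≤ k ≤ 10. Try u_k = A + B·r^k with r = q/p = (5/9)/(4/9) = 5/4. Substitution satisfies the recurrence; boundary conditions give:
  u_k = (1 − r^k) / (1 − r^N) = (1 − (5/4)^3) / (1 − (5/4)^11) = 3997696/44633821.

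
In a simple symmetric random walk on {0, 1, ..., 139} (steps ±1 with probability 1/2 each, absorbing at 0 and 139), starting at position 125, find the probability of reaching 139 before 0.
P(hit 139 before 0) = 125/139

Let u_k = P(hit 139 before 0 | start at k). Then u_0 = 0, u_139 = 1, and u_k = u_{k-1}/2 + u_{k+1}/2 for 1 ≤ k ≤ 138. This harmonic recurrence is solved by u_k = k/139, giving u_125 = 125/139.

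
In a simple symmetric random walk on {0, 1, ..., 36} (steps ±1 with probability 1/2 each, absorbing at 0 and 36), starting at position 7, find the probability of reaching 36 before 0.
P(hit 36 before 0) = 7/36

Let u_k = P(hit 36 before 0 | start at k). Then u_0 = 0, u_36 = 1, and u_k = u_{k-1}/2 + u_{k+1}/2 for 1 ≤ k ≤ 35. This harmonic recurrence is solved by u_k = k/36, giving u_7 = 7/36.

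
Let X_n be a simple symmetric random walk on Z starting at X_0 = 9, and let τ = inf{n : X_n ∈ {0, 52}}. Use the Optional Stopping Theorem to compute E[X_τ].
E[X_τ] = 9

X_n is a martingale and τ is a bounded-mean stopping time (indeed τ is finite a.s. with bounded expectation since the walk is in a bounded region). By the OST, E[X_τ] = E[X_0] = 9. Equivalently: E[X_τ] = 52 · P(hit 52 first) + 0 · P(hit 0 first) = 52 · (9/52) = 9.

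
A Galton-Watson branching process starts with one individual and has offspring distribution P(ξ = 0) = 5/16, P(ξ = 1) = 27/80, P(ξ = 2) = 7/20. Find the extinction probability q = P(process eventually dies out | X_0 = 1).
q = 25/28

The pgf is f(s) = 5/16 + 27/80·s + 7/20·s². The extinction probability q is the smallest fixed point of f in [0, 1]. Setting s = f(s):
  7/20·s² + (27/80 − 1)·s + 5/16 = 0
  7/20·s² − (5/16 + 7/20)·s + 5/16 = 0
which factors as (s − 1)·(7/20·s − 5/16) = 0, giving roots s = 1 and s = (5/16)/(7/20) = 25/28.
Mean offspring μ = 27/80 + 2·7/20 = 83/80 > 1 (supercritical), so q < 1. The extinction probability is the smaller root: q = (5/16)/(7/20) = 25/28.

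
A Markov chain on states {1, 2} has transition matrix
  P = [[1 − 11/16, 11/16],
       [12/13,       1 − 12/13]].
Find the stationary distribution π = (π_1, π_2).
π_1 = 192/335, π_2 = 143/335

Solve πP = π with π_1 + π_2 = 1. From πP = π: π_1 · (1 − 11/16) + π_2 · 12/13 = π_1 ⇒ π_2 · 12/13 = π_1 · 11/16 ⇒ π_2/π_1 = (11/16)/(12/13) = 143/192. Together with π_1 + π_2 = 1:
  π_1 = (12/13)/(11/16 + 12/13) = (12/13)/(335/208) = 192/335,
  π_2 = (11/16)/(11/16 + 12/13) = (11/16)/(335/208) = 143/335.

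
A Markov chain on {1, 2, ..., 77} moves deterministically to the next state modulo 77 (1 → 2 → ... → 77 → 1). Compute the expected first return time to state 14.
E[T_14 | X_0 = 14] = 77

The chain cycles deterministically, so starting at state 14 it returns in exactly 77 steps. Equivalently, the stationary distribution is uniform π_j = 1/77 for every state j, so by Kac's formula E[T_14] = 1/π_14 = 77.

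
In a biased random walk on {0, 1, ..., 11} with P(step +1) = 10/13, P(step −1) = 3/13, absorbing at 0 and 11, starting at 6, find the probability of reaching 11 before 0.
P(hit 11 before 0) = (1 − (3/10)^6) / (1 − (3/10)^11) = 14275300000/14285688979

Let u_k denote P(reach 11 before 0 | start at k). Boundary: u_0 = 0, u_11 = 1. Recurrence: u_k = 10/13·u_{k+1} + 3/13·u_{k-1} for 1 ≤ k ≤ 10. Try u_k = A + B·r^k with r = q/p = (3/13)/(10/13) = 3/10. Substitution satisfies the recurrence; boundary conditions give:
  u_k = (1 − r^k) / (1 − r^N) = (1 − (3/10)^6) / (1 − (3/10)^11) = 14275300000/14285688979.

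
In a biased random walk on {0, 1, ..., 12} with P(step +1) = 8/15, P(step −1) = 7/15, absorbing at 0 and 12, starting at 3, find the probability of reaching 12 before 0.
P(hit 12 before 0) = (1 − (7/8)^3) / (1 − (7/8)^12) = 134217728/324723015

Let u_k denote P(reach 12 before 0 | start at k). Boundary: u_0 = 0, u_12 = 1. Recurrence: u_k = 8/15·u_{k+1} + 7/15·u_{k-1} for 1 ≤ k ≤ 11. Try u_k = A + B·r^k with r = q/p = (7/15)/(8/15) = 7/8. Substitution satisfies the recurrence; boundary conditions give:
  u_k = (1 − r^k) / (1 − r^N) = (1 − (7/8)^3) / (1 − (7/8)^12) = 134217728/324723015.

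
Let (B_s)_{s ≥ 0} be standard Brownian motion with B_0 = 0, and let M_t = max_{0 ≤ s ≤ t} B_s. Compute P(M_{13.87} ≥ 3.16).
P(M_{13.87} ≥ 3.16) = 2·P(B_{13.87} ≥ 3.16) = 2(1 − Φ(3.16/√13.87)) ≈ 0.3962

By the reflection principle for Brownian motion, P(M_t ≥ a) = 2 · P(B_t ≥ a) for a ≥ 0. Since B_t ~ N(0, t), P(B_t ≥ 3.16) = 1 − Φ(3.16/√t) = 1 − Φ(3.16/√13.87) = 1 − Φ(0.8485). So
  P(M_{13.87} ≥ 3.16) = 2(1 − Φ(0.8485)) ≈ 0.3962.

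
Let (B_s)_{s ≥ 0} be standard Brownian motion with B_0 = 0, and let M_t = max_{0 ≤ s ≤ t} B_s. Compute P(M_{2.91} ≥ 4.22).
P(M_{2.91} ≥ 4.22) = 2·P(B_{2.91} ≥ 4.22) = 2(1 − Φ(4.22/√2.91)) ≈ 0.0134

By the reflection principle for Brownian motion, P(M_t ≥ a) = 2 · P(B_t ≥ a) for a ≥ 0. Since B_t ~ N(0, t), P(B_t ≥ 4.22) = 1 − Φ(4.22/√t) = 1 − Φ(4.22/√2.91) = 1 − Φ(2.4738). So
  P(M_{2.91} ≥ 4.22) = 2(1 − Φ(2.4738)) ≈ 0.0134.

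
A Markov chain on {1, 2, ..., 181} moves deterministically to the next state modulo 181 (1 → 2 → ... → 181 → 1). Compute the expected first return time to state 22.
E[T_22 | X_0 = 22] = 181

The chain cycles deterministically, so starting at state 22 it returns in exactly 181 steps. Equivalently, the stationary distribution is uniform π_j = 1/181 for every state j, so by Kac's formula E[T_22] = 1/π_22 = 181.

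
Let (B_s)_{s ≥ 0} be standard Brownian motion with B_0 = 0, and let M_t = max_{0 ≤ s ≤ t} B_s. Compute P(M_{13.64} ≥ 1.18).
P(M_{13.64} ≥ 1.18) = 2·P(B_{13.64} ≥ 1.18) = 2(1 − Φ(1.18/√13.64)) ≈ 0.7493

By the reflection principle for Brownian motion, P(M_t ≥ a) = 2 · P(B_t ≥ a) for a ≥ 0. Since B_t ~ N(0, t), P(B_t ≥ 1.18) = 1 − Φ(1.18/√t) = 1 − Φ(1.18/√13.64) = 1 − Φ(0.3195). So
  P(M_{13.64} ≥ 1.18) = 2(1 − Φ(0.3195)) ≈ 0.7493.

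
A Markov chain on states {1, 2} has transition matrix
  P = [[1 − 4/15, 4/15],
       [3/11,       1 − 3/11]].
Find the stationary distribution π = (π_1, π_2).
π_1 = 45/89, π_2 = 44/89

Solve πP = π with π_1 + π_2 = 1. From πP = π: π_1 · (1 − 4/15) + π_2 · 3/11 = π_1 ⇒ π_2 · 3/11 = π_1 · 4/15 ⇒ π_2/π_1 = (4/15)/(3/11) = 44/45. Together with π_1 + π_2 = 1:
  π_1 = (3/11)/(4/15 + 3/11) = (3/11)/(89/165) = 45/89,
  π_2 = (4/15)/(4/15 + 3/11) = (4/15)/(89/165) = 44/89.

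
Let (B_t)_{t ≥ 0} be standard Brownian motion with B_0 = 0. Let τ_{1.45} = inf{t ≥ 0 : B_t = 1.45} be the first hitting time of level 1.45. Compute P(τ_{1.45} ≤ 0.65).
P(τ_{1.45} ≤ 0.65) = 2(1 − Φ(1.45/√0.65)) = 2(1 − Φ(1.7985)) ≈ 0.0721

By the reflection principle for standard BM, P(τ_b ≤ t) = 2 · P(B_t ≥ b). Since B_t ~ N(0, t), P(B_t ≥ 1.45) = 1 − Φ(1.45/√t) = 1 − Φ(1.45/√0.65) = 1 − Φ(1.7985) ≈ 0.03605. Doubling: P(τ_{1.45} ≤ 0.65) ≈ 2 · 0.03605 = 0.07210 ≈ 0.0721.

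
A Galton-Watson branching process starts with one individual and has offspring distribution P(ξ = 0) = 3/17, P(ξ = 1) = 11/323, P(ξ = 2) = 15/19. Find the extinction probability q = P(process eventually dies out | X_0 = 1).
q = 19/85

The pgf is f(s) = 3/17 + 11/323·s + 15/19·s². The extinction probability q is the smallest fixed point of f in [0, 1]. Setting s = f(s):
  15/19·s² + (11/323 − 1)·s + 3/17 = 0
  15/19·s² − (3/17 + 15/19)·s + 3/17 = 0
which factors as (s − 1)·(15/19·s − 3/17) = 0, giving roots s = 1 and s = (3/17)/(15/19) = 19/85.
Mean offspring μ = 11/323 + 2·15/19 = 521/323 > 1 (supercritical), so q < 1. The extinction probability is the smaller root: q = (3/17)/(15/19) = 19/85.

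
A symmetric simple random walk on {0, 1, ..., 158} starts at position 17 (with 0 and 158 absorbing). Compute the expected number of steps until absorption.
E[τ | X_0 = 17] = 2397

Let v_k = E[τ | X_0 = k]. Boundary: v_0 = v_158 = 0. Recurrence: v_k = 1 + (v_{k-1} + v_{k+1})/2 for 1 ≤ k ≤ 157. The particular solution to v_k − (v_{k-1} + v_{k+1})/2 = 1 is v_k = −k^2. Adding homogeneous solution A + B k and matching boundaries gives v_k = k (158 − k). Substituting k = 17: v_17 = 17 · 141 = 2397.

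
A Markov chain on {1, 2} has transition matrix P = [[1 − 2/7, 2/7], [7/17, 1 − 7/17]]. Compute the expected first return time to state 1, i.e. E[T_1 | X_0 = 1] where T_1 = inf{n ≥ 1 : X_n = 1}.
E[T_1 | X_0 = 1] = 1/π_1 = 83/49

For an irreducible recurrent Markov chain with stationary distribution π, E[T_i | X_0 = i] = 1/π_i (Kac's formula). Here π_1 = (7/17)/(2/7 + 7/17) = (7/17)/(83/119) = 49/83, so E[T_1 | X_0 = 1] = 1/π_1 = (2/7 + 7/17)/(7/17) = (83/119)/(7/17) = 83/49.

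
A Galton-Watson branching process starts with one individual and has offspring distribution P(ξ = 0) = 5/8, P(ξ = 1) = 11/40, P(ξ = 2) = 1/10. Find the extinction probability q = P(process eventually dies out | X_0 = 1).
q = 1

Mean offspring μ = 0·5/8 + 1·11/40 + 2·1/10 = 19/40 ≤ 1. For μ ≤ 1 with offspring not concentrated at 1, the Galton-Watson process goes extinct almost surely, so q = 1.
(Algebraic check: The pgf is f(s) = 5/8 + 11/40·s + 1/10·s². The extinction probability q is the smallest fixed point of f in [0, 1]. Setting s = f(s):
  1/10·s² + (11/40 − 1)·s + 5/8 = 0
  1/10·s² − (5/8 + 1/10)·s + 5/8 = 0
which factors as (s − 1)·(1/10·s − 5/8) = 0, giving roots s = 1 and s = (5/8)/(1/10) = 25/4. Since 25/4 ≥ 1, the smallest root in [0, 1] is s = 1.)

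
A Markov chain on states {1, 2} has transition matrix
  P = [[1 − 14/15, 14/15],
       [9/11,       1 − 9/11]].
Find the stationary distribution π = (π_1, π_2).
π_1 = 135/289, π_2 = 154/289

Solve πP = π with π_1 + π_2 = 1. From πP = π: π_1 · (1 − 14/15) + π_2 · 9/11 = π_1 ⇒ π_2 · 9/11 = π_1 · 14/15 ⇒ π_2/π_1 = (14/15)/(9/11) = 154/135. Together with π_1 + π_2 = 1:
  π_1 = (9/11)/(14/15 + 9/11) = (9/11)/(289/165) = 135/289,
  π_2 = (14/15)/(14/15 + 9/11) = (14/15)/(289/165) = 154/289.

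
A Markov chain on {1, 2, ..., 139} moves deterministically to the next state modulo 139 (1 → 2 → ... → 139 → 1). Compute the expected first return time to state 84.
E[T_84 | X_0 = 84] = 139

The chain cycles deterministically, so starting at state 84 it returns in exactly 139 steps. Equivalently, the stationary distribution is uniform π_j = 1/139 for every state j, so by Kac's formula E[T_84] = 1/π_84 = 139.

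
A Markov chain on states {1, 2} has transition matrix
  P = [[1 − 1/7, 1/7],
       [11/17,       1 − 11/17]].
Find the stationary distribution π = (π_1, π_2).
π_1 = 77/94, π_2 = 17/94

Solve πP = π with π_1 + π_2 = 1. From πP = π: π_1 · (1 − 1/7) + π_2 · 11/17 = π_1 ⇒ π_2 · 11/17 = π_1 · 1/7 ⇒ π_2/π_1 = (1/7)/(11/17) = 17/77. Together with π_1 + π_2 = 1:
  π_1 = (11/17)/(1/7 + 11/17) = (11/17)/(94/119) = 77/94,
  π_2 = (1/7)/(1/7 + 11/17) = (1/7)/(94/119) = 17/94.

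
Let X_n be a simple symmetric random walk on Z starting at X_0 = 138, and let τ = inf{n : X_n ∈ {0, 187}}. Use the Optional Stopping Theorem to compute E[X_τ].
E[X_τ] = 138

X_n is a martingale and τ is a bounded-mean stopping time (indeed τ is finite a.s. with bounded expectation since the walk is in a bounded region). By the OST, E[X_τ] = E[X_0] = 138. Equivalently: E[X_τ] = 187 · P(hit 187 first) + 0 · P(hit 0 first) = 187 · (138/187) = 138.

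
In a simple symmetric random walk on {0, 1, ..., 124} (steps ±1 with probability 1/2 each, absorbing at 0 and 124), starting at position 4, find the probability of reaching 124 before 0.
P(hit 124 before 0) = 4/124 = 1/31

Let u_k = P(hit 124 before 0 | start at k). Then u_0 = 0, u_124 = 1, and u_k = u_{k-1}/2 + u_{k+1}/2 for 1 ≤ k ≤ 123. This harmonic recurrence is solved by u_k = k/124, giving u_4 = 4/124 = 1/31.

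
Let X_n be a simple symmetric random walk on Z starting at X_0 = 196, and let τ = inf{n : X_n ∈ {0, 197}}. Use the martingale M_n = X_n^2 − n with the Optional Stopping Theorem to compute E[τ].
E[τ] = 196

M_n = X_n^2 − n is a martingale (since E[X_{n+1}^2 | F_n] = X_n^2 + 1). By OST (τ has finite mean in a bounded region), E[M_τ] = E[M_0] = X_0^2 − 0 = 196^2 = 38416. Also E[M_τ] = E[X_τ^2] − E[τ]. The walk exits at 0 or 197, with P(hit 197 first) = 196/197, so E[X_τ^2] = 197^2 · 196/197 + 0 = 38612. Thus E[τ] = E[X_τ^2] − E[M_τ] = 38612 − 38416 = 196 = 196(197 − 196) = 196.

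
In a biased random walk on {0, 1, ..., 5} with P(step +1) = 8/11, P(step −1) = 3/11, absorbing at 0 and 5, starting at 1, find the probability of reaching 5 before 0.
P(hit 5 before 0) = (1 − (3/8)^1) / (1 − (3/8)^5) = 4096/6505

Let u_k denote P(reach 5 before 0 | start at k). Boundary: u_0 = 0, u_5 = 1. Recurrence: u_k = 8/11·u_{k+1} + 3/11·u_{k-1} for 1 ≤ k ≤ 4. Try u_k = A + B·r^k with r = q/p = (3/11)/(8/11) = 3/8. Substitution satisfies the recurrence; boundary conditions give:
  u_k = (1 − r^k) / (1 − r^N) = (1 − (3/8)^1) / (1 − (3/8)^5) = 4096/6505.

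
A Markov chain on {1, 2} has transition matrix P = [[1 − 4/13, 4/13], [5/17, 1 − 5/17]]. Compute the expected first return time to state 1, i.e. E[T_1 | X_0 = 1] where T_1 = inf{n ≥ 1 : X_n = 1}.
E[T_1 | X_0 = 1] = 1/π_1 = 133/65

For an irreducible recurrent Markov chain with stationary distribution π, E[T_i | X_0 = i] = 1/π_i (Kac's formula). Here π_1 = (5/17)/(4/13 + 5/17) = (5/17)/(133/221) = 65/133, so E[T_1 | X_0 = 1] = 1/π_1 = (4/13 + 5/17)/(5/17) = (133/221)/(5/17) = 133/65.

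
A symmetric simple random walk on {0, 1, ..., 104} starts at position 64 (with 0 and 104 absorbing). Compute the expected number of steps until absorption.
E[τ | X_0 = 64] = 2560

Let v_k = E[τ | X_0 = k]. Boundary: v_0 = v_104 = 0. Recurrence: v_k = 1 + (v_{k-1} + v_{k+1})/2 for 1 ≤ k ≤ 103. The particular solution to v_k − (v_{k-1} + v_{k+1})/2 = 1 is v_k = −k^2. Adding homogeneous solution A + B k and matching boundaries gives v_k = k (104 − k). Substituting k = 64: v_64 = 64 · 40 = 2560.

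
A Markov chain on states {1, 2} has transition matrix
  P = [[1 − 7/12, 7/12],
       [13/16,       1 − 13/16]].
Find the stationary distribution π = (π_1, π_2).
π_1 = 39/67, π_2 = 28/67

Solve πP = π with π_1 + π_2 = 1. From πP = π: π_1 · (1 − 7/12) + π_2 · 13/16 = π_1 ⇒ π_2 · 13/16 = π_1 · 7/12 ⇒ π_2/π_1 = (7/12)/(13/16) = 28/39. Together with π_1 + π_2 = 1:
  π_1 = (13/16)/(7/12 + 13/16) = (13/16)/(67/48) = 39/67,
  π_2 = (7/12)/(7/12 + 13/16) = (7/12)/(67/48) = 28/67.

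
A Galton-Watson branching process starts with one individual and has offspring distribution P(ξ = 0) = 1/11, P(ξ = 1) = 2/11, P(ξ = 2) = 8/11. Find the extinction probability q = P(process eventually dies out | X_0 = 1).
q = 1/8

The pgf is f(s) = 1/11 + 2/11·s + 8/11·s². The extinction probability q is the smallest fixed point of f in [0, 1]. Setting s = f(s):
  8/11·s² + (2/11 − 1)·s + 1/11 = 0
  8/11·s² − (1/11 + 8/11)·s + 1/11 = 0
which factors as (s − 1)·(8/11·s − 1/11) = 0, giving roots s = 1 and s = (1/11)/(8/11) = 1/8.
Mean offspring μ = 2/11 + 2·8/11 = 18/11 > 1 (supercritical), so q < 1. The extinction probability is the smaller root: q = (1/11)/(8/11) = 1/8.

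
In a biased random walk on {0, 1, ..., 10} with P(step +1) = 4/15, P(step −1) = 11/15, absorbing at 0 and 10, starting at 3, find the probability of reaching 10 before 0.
P(hit 10 before 0) = (1 − (11/4)^3) / (1 − (11/4)^10) = 2965504/3705196575

Let u_k denote P(reach 10 before 0 | start at k). Boundary: u_0 = 0, u_10 = 1. Recurrence: u_k = 4/15·u_{k+1} + 11/15·u_{k-1} for 1 ≤ k ≤ 9. Try u_k = A + B·r^k with r = q/p = (11/15)/(4/15) = 11/4. Substitution satisfies the recurrence; boundary conditions give:
  u_k = (1 − r^k) / (1 − r^N) = (1 − (11/4)^3) / (1 − (11/4)^10) = 2965504/3705196575.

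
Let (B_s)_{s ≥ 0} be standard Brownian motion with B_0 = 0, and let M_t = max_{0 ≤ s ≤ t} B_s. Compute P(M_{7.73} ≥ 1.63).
P(M_{7.73} ≥ 1.63) = 2·P(B_{7.73} ≥ 1.63) = 2(1 − Φ(1.63/√7.73)) ≈ 0.5577

By the reflection principle for Brownian motion, P(M_t ≥ a) = 2 · P(B_t ≥ a) for a ≥ 0. Since B_t ~ N(0, t), P(B_t ≥ 1.63) = 1 − Φ(1.63/√t) = 1 − Φ(1.63/√7.73) = 1 − Φ(0.5863). So
  P(M_{7.73} ≥ 1.63) = 2(1 − Φ(0.5863)) ≈ 0.5577.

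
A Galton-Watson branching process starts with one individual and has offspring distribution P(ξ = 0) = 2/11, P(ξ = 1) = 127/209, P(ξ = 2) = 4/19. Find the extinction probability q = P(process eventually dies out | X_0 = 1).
q = 19/22

The pgf is f(s) = 2/11 + 127/209·s + 4/19·s². The extinction probability q is the smallest fixed point of f in [0, 1]. Setting s = f(s):
  4/19·s² + (127/209 − 1)·s + 2/11 = 0
  4/19·s² − (2/11 + 4/19)·s + 2/11 = 0
which factors as (s − 1)·(4/19·s − 2/11) = 0, giving roots s = 1 and s = (2/11)/(4/19) = 19/22.
Mean offspring μ = 127/209 + 2·4/19 = 215/209 > 1 (supercritical), so q < 1. The extinction probability is the smaller root: q = (2/11)/(4/19) = 19/22.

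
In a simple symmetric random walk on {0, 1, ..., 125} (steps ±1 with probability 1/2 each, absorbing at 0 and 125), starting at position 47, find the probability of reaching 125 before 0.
P(hit 125 before 0) = 47/125

Let u_k = P(hit 125 before 0 | start at k). Then u_0 = 0, u_125 = 1, and u_k = u_{k-1}/2 + u_{k+1}/2 for 1 ≤ k ≤ 124. This harmonic recurrence is solved by u_k = k/125, giving u_47 = 47/125.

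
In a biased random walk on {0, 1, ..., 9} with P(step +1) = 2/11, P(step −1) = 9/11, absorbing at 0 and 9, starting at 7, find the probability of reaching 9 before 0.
P(hit 9 before 0) = (1 − (9/2)^7) / (1 − (9/2)^9) = 2733052/55345711

Let u_k denote P(reach 9 before 0 | start at k). Boundary: u_0 = 0, u_9 = 1. Recurrence: u_k = 2/11·u_{k+1} + 9/11·u_{k-1} for 1 ≤ k ≤ 8. Try u_k = A + B·r^k with r = q/p = (9/11)/(2/11) = 9/2. Substitution satisfies the recurrence; boundary conditions give:
  u_k = (1 − r^k) / (1 − r^N) = (1 − (9/2)^7) / (1 − (9/2)^9) = 2733052/55345711.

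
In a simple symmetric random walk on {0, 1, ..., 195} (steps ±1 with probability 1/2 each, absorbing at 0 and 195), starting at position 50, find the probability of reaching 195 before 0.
P(hit 195 before 0) = 50/195 = 10/39

Let u_k = P(hit 195 before 0 | start at k). Then u_0 = 0, u_195 = 1, and u_k = u_{k-1}/2 + u_{k+1}/2 for 1 ≤ k ≤ 194. This harmonic recurrence is solved by u_k = k/195, giving u_50 = 50/195 = 10/39.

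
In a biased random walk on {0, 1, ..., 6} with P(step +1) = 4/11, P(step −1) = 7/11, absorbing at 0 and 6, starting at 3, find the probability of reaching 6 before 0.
P(hit 6 before 0) = (1 − (7/4)^3) / (1 − (7/4)^6) = 64/407

Let u_k denote P(reach 6 before 0 | start at k). Boundary: u_0 = 0, u_6 = 1. Recurrence: u_k = 4/11·u_{k+1} + 7/11·u_{k-1} for 1 ≤ k ≤ 5. Try u_k = A + B·r^k with r = q/p = (7/11)/(4/11) = 7/4. Substitution satisfies the recurrence; boundary conditions give:
  u_k = (1 − r^k) / (1 − r^N) = (1 − (7/4)^3) / (1 − (7/4)^6) = 64/407.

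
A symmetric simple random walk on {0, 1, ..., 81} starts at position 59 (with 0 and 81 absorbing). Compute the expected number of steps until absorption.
E[τ | X_0 = 59] = 1298

Let v_k = E[τ | X_0 = k]. Boundary: v_0 = v_81 = 0. Recurrence: v_k = 1 + (v_{k-1} + v_{k+1})/2 for 1 ≤ k ≤ 80. The particular solution to v_k − (v_{k-1} + v_{k+1})/2 = 1 is v_k = −k^2. Adding homogeneous solution A + B k and matching boundaries gives v_k = k (81 − k). Substituting k = 59: v_59 = 59 · 22 = 1298.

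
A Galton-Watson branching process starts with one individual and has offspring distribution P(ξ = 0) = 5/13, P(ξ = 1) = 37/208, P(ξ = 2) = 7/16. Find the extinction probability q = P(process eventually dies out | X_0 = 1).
q = 80/91

The pgf is f(s) = 5/13 + 37/208·s + 7/16·s². The extinction probability q is the smallest fixed point of f in [0, 1]. Setting s = f(s):
  7/16·s² + (37/208 − 1)·s + 5/13 = 0
  7/16·s² − (5/13 + 7/16)·s + 5/13 = 0
which factors as (s − 1)·(7/16·s − 5/13) = 0, giving roots s = 1 and s = (5/13)/(7/16) = 80/91.
Mean offspring μ = 37/208 + 2·7/16 = 219/208 > 1 (supercritical), so q < 1. The extinction probability is the smaller root: q = (5/13)/(7/16) = 80/91.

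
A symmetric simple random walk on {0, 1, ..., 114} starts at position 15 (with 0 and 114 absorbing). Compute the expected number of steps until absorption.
E[τ | X_0 = 15] = 1485

Let v_k = E[τ | X_0 = k]. Boundary: v_0 = v_114 = 0. Recurrence: v_k = 1 + (v_{k-1} + v_{k+1})/2 for 1 ≤ k ≤ 113. The particular solution to v_k − (v_{k-1} + v_{k+1})/2 = 1 is v_k = −k^2. Adding homogeneous solution A + B k and matching boundaries gives v_k = k (114 − k). Substituting k = 15: v_15 = 15 · 99 = 1485.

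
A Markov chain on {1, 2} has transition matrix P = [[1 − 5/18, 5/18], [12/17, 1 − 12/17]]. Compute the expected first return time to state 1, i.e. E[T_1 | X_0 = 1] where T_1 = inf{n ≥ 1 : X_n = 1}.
E[T_1 | X_0 = 1] = 1/π_1 = 301/216

For an irreducible recurrent Markov chain with stationary distribution π, E[T_i | X_0 = i] = 1/π_i (Kac's formula). Here π_1 = (12/17)/(5/18 + 12/17) = (12/17)/(301/306) = 216/301, so E[T_1 | X_0 = 1] = 1/π_1 = (5/18 + 12/17)/(12/17) = (301/306)/(12/17) = 301/216.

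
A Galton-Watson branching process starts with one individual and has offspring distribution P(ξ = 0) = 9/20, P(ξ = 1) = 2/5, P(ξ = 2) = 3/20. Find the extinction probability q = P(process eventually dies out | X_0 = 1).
q = 1

Mean offspring μ = 0·9/20 + 1·2/5 + 2·3/20 = 7/10 ≤ 1. For μ ≤ 1 with offspring not concentrated at 1, the Galton-Watson process goes extinct almost surely, so q = 1.
(Algebraic check: The pgf is f(s) = 9/20 + 2/5·s + 3/20·s². The extinction probability q is the smallest fixed point of f in [0, 1]. Setting s = f(s):
  3/20·s² + (2/5 − 1)·s + 9/20 = 0
  3/20·s² − (9/20 + 3/20)·s + 9/20 = 0
which factors as (s − 1)·(3/20·s − 9/20) = 0, giving roots s = 1 and s = (9/20)/(3/20) = 3. Since 3 ≥ 1, the smallest root in [0, 1] is s = 1.)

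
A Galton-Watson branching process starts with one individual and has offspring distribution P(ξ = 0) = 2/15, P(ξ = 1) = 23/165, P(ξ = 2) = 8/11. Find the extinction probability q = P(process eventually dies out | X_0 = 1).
q = 11/60

The pgf is f(s) = 2/15 + 23/165·s + 8/11·s². The extinction probability q is the smallest fixed point of f in [0, 1]. Setting s = f(s):
  8/11·s² + (23/165 − 1)·s + 2/15 = 0
  8/11·s² − (2/15 + 8/11)·s + 2/15 = 0
which factors as (s − 1)·(8/11·s − 2/15) = 0, giving roots s = 1 and s = (2/15)/(8/11) = 11/60.
Mean offspring μ = 23/165 + 2·8/11 = 263/165 > 1 (supercritical), so q < 1. The extinction probability is the smaller root: q = (2/15)/(8/11) = 11/60.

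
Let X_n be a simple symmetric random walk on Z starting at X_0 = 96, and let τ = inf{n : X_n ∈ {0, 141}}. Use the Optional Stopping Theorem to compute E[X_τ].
E[X_τ] = 96

X_n is a martingale and τ is a bounded-mean stopping time (indeed τ is finite a.s. with bounded expectation since the walk is in a bounded region). By the OST, E[X_τ] = E[X_0] = 96. Equivalently: E[X_τ] = 141 · P(hit 141 first) + 0 · P(hit 0 first) = 141 · (96/141) = 96.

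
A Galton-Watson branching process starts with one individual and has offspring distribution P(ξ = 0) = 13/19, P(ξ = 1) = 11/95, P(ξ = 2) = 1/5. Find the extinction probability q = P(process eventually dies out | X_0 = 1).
q = 1

Mean offspring μ = 0·13/19 + 1·11/95 + 2·1/5 = 49/95 ≤ 1. For μ ≤ 1 with offspring not concentrated at 1, the Galton-Watson process goes extinct almost surely, so q = 1.
(Algebraic check: The pgf is f(s) = 13/19 + 11/95·s + 1/5·s². The extinction probability q is the smallest fixed point of f in [0, 1]. Setting s = f(s):
  1/5·s² + (11/95 − 1)·s + 13/19 = 0
  1/5·s² − (13/19 + 1/5)·s + 13/19 = 0
which factors as (s − 1)·(1/5·s − 13/19) = 0, giving roots s = 1 and s = (13/19)/(1/5) = 65/19. Since 65/19 ≥ 1, the smallest root in [0, 1] is s = 1.)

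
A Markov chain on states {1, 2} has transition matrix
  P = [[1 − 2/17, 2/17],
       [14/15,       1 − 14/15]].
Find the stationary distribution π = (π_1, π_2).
π_1 = 119/134, π_2 = 15/134

Solve πP = π with π_1 + π_2 = 1. From πP = π: π_1 · (1 − 2/17) + π_2 · 14/15 = π_1 ⇒ π_2 · 14/15 = π_1 · 2/17 ⇒ π_2/π_1 = (2/17)/(14/15) = 15/119. Together with π_1 + π_2 = 1:
  π_1 = (14/15)/(2/17 + 14/15) = (14/15)/(268/255) = 119/134,
  π_2 = (2/17)/(2/17 + 14/15) = (2/17)/(268/255) = 15/134.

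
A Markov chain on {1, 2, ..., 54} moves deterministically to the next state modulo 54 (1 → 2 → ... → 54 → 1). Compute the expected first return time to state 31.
E[T_31 | X_0 = 31] = 54

The chain cycles deterministically, so starting at state 31 it returns in exactly 54 steps. Equivalently, the stationary distribution is uniform π_j = 1/54 for every state j, so by Kac's formula E[T_31] = 1/π_31 = 54.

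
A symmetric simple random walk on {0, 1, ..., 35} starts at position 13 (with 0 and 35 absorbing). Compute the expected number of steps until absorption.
E[τ | X_0 = 13] = 286

Let v_k = E[τ | X_0 = k]. Boundary: v_0 = v_35 = 0. Recurrence: v_k = 1 + (v_{k-1} + v_{k+1})/2 for 1 ≤ k ≤ 34. The particular solution to v_k − (v_{k-1} + v_{k+1})/2 = 1 is v_k = −k^2. Adding homogeneous solution A + B k and matching boundaries gives v_k = k (35 − k). Substituting k = 13: v_13 = 13 · 22 = 286.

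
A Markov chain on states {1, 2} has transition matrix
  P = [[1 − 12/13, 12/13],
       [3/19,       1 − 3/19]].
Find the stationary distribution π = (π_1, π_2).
π_1 = 13/89, π_2 = 76/89

Solve πP = π with π_1 + π_2 = 1. From πP = π: π_1 · (1 − 12/13) + π_2 · 3/19 = π_1 ⇒ π_2 · 3/19 = π_1 · 12/13 ⇒ π_2/π_1 = (12/13)/(3/19) = 76/13. Together with π_1 + π_2 = 1:
  π_1 = (3/19)/(12/13 + 3/19) = (3/19)/(267/247) = 13/89,
  π_2 = (12/13)/(12/13 + 3/19) = (12/13)/(267/247) = 76/89.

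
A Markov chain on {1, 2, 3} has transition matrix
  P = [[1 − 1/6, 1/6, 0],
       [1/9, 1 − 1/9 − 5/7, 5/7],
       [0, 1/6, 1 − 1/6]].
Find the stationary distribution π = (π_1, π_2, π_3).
π = (14/125, 21/125, 18/25)

This is a birth-death chain on three states, which satisfies detailed balance: π_1 · P_{12} = π_2 · P_{21} and π_2 · P_{23} = π_3 · P_{32}.
From π_1 · 1/6 = π_2 · 1/9: π_2/π_1 = (1/6)/(1/9) = 3/2.
From π_2 · 5/7 = π_3 · 1/6: π_3/π_2 = (5/7)/(1/6) = 30/7.
Take π_1 proportional to 1; then unnormalized π = (1, 3/2, 45/7). Normalize by dividing by the sum 125/14:
  π = (14/125, 21/125, 18/25).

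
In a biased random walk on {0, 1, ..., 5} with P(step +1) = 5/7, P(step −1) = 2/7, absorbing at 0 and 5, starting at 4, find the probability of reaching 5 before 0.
P(hit 5 before 0) = (1 − (2/5)^4) / (1 − (2/5)^5) = 1015/1031

Let u_k denote P(reach 5 before 0 | start at k). Boundary: u_0 = 0, u_5 = 1. Recurrence: u_k = 5/7·u_{k+1} + 2/7·u_{k-1} for 1 ≤ k ≤ 4. Try u_k = A + B·r^k with r = q/p = (2/7)/(5/7) = 2/5. Substitution satisfies the recurrence; boundary conditions give:
  u_k = (1 − r^k) / (1 − r^N) = (1 − (2/5)^4) / (1 − (2/5)^5) = 1015/1031.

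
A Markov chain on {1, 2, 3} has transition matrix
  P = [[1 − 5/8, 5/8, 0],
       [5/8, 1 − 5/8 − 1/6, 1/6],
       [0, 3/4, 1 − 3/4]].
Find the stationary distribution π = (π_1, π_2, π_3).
π = (9/20, 9/20, 1/10)

This is a birth-death chain on three states, which satisfies detailed balance: π_1 · P_{12} = π_2 · P_{21} and π_2 · P_{23} = π_3 · P_{32}.
From π_1 · 5/8 = π_2 · 5/8: π_2/π_1 = (5/8)/(5/8) = 1.
From π_2 · 1/6 = π_3 · 3/4: π_3/π_2 = (1/6)/(3/4) = 2/9.
Take π_1 proportional to 1; then unnormalized π = (1, 1, 2/9). Normalize by dividing by the sum 20/9:
  π = (9/20, 9/20, 1/10).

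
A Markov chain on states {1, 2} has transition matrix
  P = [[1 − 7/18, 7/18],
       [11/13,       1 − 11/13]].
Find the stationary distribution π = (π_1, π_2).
π_1 = 198/289, π_2 = 91/289

Solve πP = π with π_1 + π_2 = 1. From πP = π: π_1 · (1 − 7/18) + π_2 · 11/13 = π_1 ⇒ π_2 · 11/13 = π_1 · 7/18 ⇒ π_2/π_1 = (7/18)/(11/13) = 91/198. Together with π_1 + π_2 = 1:
  π_1 = (11/13)/(7/18 + 11/13) = (11/13)/(289/234) = 198/289,
  π_2 = (7/18)/(7/18 + 11/13) = (7/18)/(289/234) = 91/289.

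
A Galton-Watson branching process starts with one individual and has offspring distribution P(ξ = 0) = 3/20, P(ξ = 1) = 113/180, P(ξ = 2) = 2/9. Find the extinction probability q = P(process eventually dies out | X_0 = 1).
q = 27/40

The pgf is f(s) = 3/20 + 113/180·s + 2/9·s². The extinction probability q is the smallest fixed point of f in [0, 1]. Setting s = f(s):
  2/9·s² + (113/180 − 1)·s + 3/20 = 0
  2/9·s² − (3/20 + 2/9)·s + 3/20 = 0
which factors as (s − 1)·(2/9·s − 3/20) = 0, giving roots s = 1 and s = (3/20)/(2/9) = 27/40.
Mean offspring μ = 113/180 + 2·2/9 = 193/180 > 1 (supercritical), so q < 1. The extinction probability is the smaller root: q = (3/20)/(2/9) = 27/40.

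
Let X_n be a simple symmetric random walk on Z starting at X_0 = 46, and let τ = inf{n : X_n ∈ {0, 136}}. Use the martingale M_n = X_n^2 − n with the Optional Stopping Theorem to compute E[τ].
E[τ] = 4140

M_n = X_n^2 − n is a martingale (since E[X_{n+1}^2 | F_n] = X_n^2 + 1). By OST (τ has finite mean in a bounded region), E[M_τ] = E[M_0] = X_0^2 − 0 = 46^2 = 2116. Also E[M_τ] = E[X_τ^2] − E[τ]. The walk exits at 0 or 136, with P(hit 136 first) = 46/136, so E[X_τ^2] = 136^2 · 46/136 + 0 = 6256. Thus E[τ] = E[X_τ^2] − E[M_τ] = 6256 − 2116 = 4140 = 46(136 − 46) = 4140.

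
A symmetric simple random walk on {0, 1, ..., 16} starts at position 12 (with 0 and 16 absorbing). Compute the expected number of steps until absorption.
E[τ | X_0 = 12] = 48

Let v_k = E[τ | X_0 = k]. Boundary: v_0 = v_16 = 0. Recurrence: v_k = 1 + (v_{k-1} + v_{k+1})/2 for 1 ≤ k ≤ 15. The particular solution to v_k − (v_{k-1} + v_{k+1})/2 = 1 is v_k = −k^2. Adding homogeneous solution A + B k and matching boundaries gives v_k = k (16 − k). Substituting k = 12: v_12 = 12 · 4 = 48.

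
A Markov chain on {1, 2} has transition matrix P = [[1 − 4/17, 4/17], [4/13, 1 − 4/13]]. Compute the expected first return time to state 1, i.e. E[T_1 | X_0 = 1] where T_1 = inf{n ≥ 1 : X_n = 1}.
E[T_1 | X_0 = 1] = 1/π_1 = 30/17

For an irreducible recurrent Markov chain with stationary distribution π, E[T_i | X_0 = i] = 1/π_i (Kac's formula). Here π_1 = (4/13)/(4/17 + 4/13) = (4/13)/(120/221) = 17/30, so E[T_1 | X_0 = 1] = 1/π_1 = (4/17 + 4/13)/(4/13) = (120/221)/(4/13) = 30/17.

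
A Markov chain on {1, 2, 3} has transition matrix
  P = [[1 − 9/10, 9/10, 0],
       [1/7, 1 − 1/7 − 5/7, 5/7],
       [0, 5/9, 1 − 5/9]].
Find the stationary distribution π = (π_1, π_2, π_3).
π = (5/77, 9/22, 81/154)

This is a birth-death chain on three states, which satisfies detailed balance: π_1 · P_{12} = π_2 · P_{21} and π_2 · P_{23} = π_3 · P_{32}.
From π_1 · 9/10 = π_2 · 1/7: π_2/π_1 = (9/10)/(1/7) = 63/10.
From π_2 · 5/7 = π_3 · 5/9: π_3/π_2 = (5/7)/(5/9) = 9/7.
Take π_1 proportional to 1; then unnormalized π = (1, 63/10, 81/10). Normalize by dividing by the sum 77/5:
  π = (5/77, 9/22, 81/154).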